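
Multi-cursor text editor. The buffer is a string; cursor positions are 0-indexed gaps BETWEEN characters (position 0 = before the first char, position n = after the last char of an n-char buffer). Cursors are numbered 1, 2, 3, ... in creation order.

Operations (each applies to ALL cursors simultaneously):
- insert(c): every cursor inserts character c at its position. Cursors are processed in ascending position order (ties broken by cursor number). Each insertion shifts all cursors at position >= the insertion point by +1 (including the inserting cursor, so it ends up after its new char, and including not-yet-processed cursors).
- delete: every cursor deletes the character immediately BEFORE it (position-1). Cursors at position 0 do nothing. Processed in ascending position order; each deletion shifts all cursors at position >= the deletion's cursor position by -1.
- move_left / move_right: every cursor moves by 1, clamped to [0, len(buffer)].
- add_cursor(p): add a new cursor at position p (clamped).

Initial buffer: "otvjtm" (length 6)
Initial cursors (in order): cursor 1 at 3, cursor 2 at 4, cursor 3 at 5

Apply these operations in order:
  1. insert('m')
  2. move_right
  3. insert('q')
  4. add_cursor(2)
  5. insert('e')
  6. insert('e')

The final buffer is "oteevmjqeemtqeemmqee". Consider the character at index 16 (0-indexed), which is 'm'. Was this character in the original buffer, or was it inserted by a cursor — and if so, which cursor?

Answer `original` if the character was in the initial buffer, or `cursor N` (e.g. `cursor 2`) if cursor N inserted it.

After op 1 (insert('m')): buffer="otvmjmtmm" (len 9), cursors c1@4 c2@6 c3@8, authorship ...1.2.3.
After op 2 (move_right): buffer="otvmjmtmm" (len 9), cursors c1@5 c2@7 c3@9, authorship ...1.2.3.
After op 3 (insert('q')): buffer="otvmjqmtqmmq" (len 12), cursors c1@6 c2@9 c3@12, authorship ...1.12.23.3
After op 4 (add_cursor(2)): buffer="otvmjqmtqmmq" (len 12), cursors c4@2 c1@6 c2@9 c3@12, authorship ...1.12.23.3
After op 5 (insert('e')): buffer="otevmjqemtqemmqe" (len 16), cursors c4@3 c1@8 c2@12 c3@16, authorship ..4.1.112.223.33
After op 6 (insert('e')): buffer="oteevmjqeemtqeemmqee" (len 20), cursors c4@4 c1@10 c2@15 c3@20, authorship ..44.1.1112.2223.333
Authorship (.=original, N=cursor N): . . 4 4 . 1 . 1 1 1 2 . 2 2 2 3 . 3 3 3
Index 16: author = original

Answer: original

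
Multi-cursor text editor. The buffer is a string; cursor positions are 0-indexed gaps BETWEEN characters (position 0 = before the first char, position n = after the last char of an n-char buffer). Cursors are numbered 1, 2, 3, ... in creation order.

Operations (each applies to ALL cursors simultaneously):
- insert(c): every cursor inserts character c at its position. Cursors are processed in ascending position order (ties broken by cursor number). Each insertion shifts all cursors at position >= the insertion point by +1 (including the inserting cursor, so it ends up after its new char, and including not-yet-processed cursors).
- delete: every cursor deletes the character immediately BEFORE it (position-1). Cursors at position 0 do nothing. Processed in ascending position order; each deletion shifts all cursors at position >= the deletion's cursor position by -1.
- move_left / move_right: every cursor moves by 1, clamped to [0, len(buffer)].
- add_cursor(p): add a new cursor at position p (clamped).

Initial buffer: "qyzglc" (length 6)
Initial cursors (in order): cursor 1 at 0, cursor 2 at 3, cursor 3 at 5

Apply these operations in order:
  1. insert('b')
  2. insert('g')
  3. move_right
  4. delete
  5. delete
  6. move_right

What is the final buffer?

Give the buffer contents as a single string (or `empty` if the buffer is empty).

Answer: byzblb

Derivation:
After op 1 (insert('b')): buffer="bqyzbglbc" (len 9), cursors c1@1 c2@5 c3@8, authorship 1...2..3.
After op 2 (insert('g')): buffer="bgqyzbgglbgc" (len 12), cursors c1@2 c2@7 c3@11, authorship 11...22..33.
After op 3 (move_right): buffer="bgqyzbgglbgc" (len 12), cursors c1@3 c2@8 c3@12, authorship 11...22..33.
After op 4 (delete): buffer="bgyzbglbg" (len 9), cursors c1@2 c2@6 c3@9, authorship 11..22.33
After op 5 (delete): buffer="byzblb" (len 6), cursors c1@1 c2@4 c3@6, authorship 1..2.3
After op 6 (move_right): buffer="byzblb" (len 6), cursors c1@2 c2@5 c3@6, authorship 1..2.3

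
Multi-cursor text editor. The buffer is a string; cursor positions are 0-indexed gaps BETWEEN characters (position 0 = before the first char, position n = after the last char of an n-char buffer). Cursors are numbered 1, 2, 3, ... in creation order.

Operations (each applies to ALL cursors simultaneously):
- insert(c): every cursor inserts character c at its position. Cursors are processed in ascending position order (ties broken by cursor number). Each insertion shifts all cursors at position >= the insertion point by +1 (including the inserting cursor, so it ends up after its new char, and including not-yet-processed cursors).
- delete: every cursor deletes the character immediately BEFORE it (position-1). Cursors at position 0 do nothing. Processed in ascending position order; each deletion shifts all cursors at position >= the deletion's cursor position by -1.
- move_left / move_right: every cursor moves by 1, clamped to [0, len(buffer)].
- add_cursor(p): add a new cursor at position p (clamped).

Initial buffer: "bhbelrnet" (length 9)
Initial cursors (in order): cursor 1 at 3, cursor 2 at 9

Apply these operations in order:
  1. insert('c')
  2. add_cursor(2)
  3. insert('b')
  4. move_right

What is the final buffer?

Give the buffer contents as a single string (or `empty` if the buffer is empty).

Answer: bhbbcbelrnetcb

Derivation:
After op 1 (insert('c')): buffer="bhbcelrnetc" (len 11), cursors c1@4 c2@11, authorship ...1......2
After op 2 (add_cursor(2)): buffer="bhbcelrnetc" (len 11), cursors c3@2 c1@4 c2@11, authorship ...1......2
After op 3 (insert('b')): buffer="bhbbcbelrnetcb" (len 14), cursors c3@3 c1@6 c2@14, authorship ..3.11......22
After op 4 (move_right): buffer="bhbbcbelrnetcb" (len 14), cursors c3@4 c1@7 c2@14, authorship ..3.11......22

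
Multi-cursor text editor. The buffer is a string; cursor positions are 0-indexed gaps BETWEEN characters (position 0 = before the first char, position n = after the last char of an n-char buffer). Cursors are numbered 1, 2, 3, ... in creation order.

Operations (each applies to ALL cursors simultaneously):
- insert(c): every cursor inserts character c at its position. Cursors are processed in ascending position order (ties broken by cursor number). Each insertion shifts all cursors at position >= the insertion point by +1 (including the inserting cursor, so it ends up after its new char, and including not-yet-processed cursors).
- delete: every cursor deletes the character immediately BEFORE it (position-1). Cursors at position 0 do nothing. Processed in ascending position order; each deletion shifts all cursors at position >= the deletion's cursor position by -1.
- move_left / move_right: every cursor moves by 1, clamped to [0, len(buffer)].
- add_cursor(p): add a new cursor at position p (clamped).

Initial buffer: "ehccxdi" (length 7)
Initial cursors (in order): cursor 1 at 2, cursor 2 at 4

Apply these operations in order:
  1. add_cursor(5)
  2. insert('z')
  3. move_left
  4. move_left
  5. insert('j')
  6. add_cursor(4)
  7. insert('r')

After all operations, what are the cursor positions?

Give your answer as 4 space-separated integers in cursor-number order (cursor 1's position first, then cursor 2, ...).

Answer: 3 9 13 6

Derivation:
After op 1 (add_cursor(5)): buffer="ehccxdi" (len 7), cursors c1@2 c2@4 c3@5, authorship .......
After op 2 (insert('z')): buffer="ehzcczxzdi" (len 10), cursors c1@3 c2@6 c3@8, authorship ..1..2.3..
After op 3 (move_left): buffer="ehzcczxzdi" (len 10), cursors c1@2 c2@5 c3@7, authorship ..1..2.3..
After op 4 (move_left): buffer="ehzcczxzdi" (len 10), cursors c1@1 c2@4 c3@6, authorship ..1..2.3..
After op 5 (insert('j')): buffer="ejhzcjczjxzdi" (len 13), cursors c1@2 c2@6 c3@9, authorship .1.1.2.23.3..
After op 6 (add_cursor(4)): buffer="ejhzcjczjxzdi" (len 13), cursors c1@2 c4@4 c2@6 c3@9, authorship .1.1.2.23.3..
After op 7 (insert('r')): buffer="ejrhzrcjrczjrxzdi" (len 17), cursors c1@3 c4@6 c2@9 c3@13, authorship .11.14.22.233.3..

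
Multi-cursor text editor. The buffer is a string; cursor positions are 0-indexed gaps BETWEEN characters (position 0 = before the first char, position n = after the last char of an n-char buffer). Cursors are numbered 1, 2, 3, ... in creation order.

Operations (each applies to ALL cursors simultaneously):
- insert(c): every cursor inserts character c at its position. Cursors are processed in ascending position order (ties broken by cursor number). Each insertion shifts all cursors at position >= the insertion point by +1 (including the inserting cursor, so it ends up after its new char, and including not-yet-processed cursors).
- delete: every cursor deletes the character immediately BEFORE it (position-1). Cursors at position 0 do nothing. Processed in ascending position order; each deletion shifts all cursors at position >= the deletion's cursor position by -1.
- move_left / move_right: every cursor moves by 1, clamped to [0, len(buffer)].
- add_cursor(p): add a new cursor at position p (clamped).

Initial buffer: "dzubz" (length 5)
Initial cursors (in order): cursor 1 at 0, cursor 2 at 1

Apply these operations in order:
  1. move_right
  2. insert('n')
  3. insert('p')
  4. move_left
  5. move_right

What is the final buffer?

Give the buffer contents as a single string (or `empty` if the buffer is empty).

Answer: dnpznpubz

Derivation:
After op 1 (move_right): buffer="dzubz" (len 5), cursors c1@1 c2@2, authorship .....
After op 2 (insert('n')): buffer="dnznubz" (len 7), cursors c1@2 c2@4, authorship .1.2...
After op 3 (insert('p')): buffer="dnpznpubz" (len 9), cursors c1@3 c2@6, authorship .11.22...
After op 4 (move_left): buffer="dnpznpubz" (len 9), cursors c1@2 c2@5, authorship .11.22...
After op 5 (move_right): buffer="dnpznpubz" (len 9), cursors c1@3 c2@6, authorship .11.22...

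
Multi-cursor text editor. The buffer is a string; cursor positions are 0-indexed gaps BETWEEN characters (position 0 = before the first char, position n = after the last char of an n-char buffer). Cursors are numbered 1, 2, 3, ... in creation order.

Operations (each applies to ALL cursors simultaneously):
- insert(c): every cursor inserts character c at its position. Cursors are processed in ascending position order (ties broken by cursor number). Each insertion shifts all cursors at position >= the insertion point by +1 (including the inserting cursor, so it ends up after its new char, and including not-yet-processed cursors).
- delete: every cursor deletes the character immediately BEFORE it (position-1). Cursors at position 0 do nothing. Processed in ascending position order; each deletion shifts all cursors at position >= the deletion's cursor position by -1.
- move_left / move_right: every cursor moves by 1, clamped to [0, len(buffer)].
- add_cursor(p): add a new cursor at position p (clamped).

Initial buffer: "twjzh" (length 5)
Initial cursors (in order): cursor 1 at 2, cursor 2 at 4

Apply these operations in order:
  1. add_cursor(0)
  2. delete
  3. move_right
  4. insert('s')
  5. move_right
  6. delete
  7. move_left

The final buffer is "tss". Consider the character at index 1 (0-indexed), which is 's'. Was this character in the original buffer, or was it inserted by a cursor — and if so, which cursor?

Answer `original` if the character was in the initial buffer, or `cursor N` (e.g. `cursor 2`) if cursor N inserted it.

Answer: cursor 3

Derivation:
After op 1 (add_cursor(0)): buffer="twjzh" (len 5), cursors c3@0 c1@2 c2@4, authorship .....
After op 2 (delete): buffer="tjh" (len 3), cursors c3@0 c1@1 c2@2, authorship ...
After op 3 (move_right): buffer="tjh" (len 3), cursors c3@1 c1@2 c2@3, authorship ...
After op 4 (insert('s')): buffer="tsjshs" (len 6), cursors c3@2 c1@4 c2@6, authorship .3.1.2
After op 5 (move_right): buffer="tsjshs" (len 6), cursors c3@3 c1@5 c2@6, authorship .3.1.2
After op 6 (delete): buffer="tss" (len 3), cursors c3@2 c1@3 c2@3, authorship .31
After op 7 (move_left): buffer="tss" (len 3), cursors c3@1 c1@2 c2@2, authorship .31
Authorship (.=original, N=cursor N): . 3 1
Index 1: author = 3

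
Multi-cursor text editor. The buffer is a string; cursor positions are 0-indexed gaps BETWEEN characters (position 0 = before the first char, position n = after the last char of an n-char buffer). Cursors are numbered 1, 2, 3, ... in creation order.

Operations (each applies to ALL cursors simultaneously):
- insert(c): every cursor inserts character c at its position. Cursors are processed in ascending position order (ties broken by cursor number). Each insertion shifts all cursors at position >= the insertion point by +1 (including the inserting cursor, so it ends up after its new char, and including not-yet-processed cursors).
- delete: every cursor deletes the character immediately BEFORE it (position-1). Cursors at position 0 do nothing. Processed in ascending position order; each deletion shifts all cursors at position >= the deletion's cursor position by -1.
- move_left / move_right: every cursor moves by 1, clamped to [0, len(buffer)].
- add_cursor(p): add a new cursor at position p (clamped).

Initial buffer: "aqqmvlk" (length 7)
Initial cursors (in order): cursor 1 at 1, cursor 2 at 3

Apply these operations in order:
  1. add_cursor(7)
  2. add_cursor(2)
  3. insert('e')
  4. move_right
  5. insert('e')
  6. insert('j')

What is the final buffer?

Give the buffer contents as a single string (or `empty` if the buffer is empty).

After op 1 (add_cursor(7)): buffer="aqqmvlk" (len 7), cursors c1@1 c2@3 c3@7, authorship .......
After op 2 (add_cursor(2)): buffer="aqqmvlk" (len 7), cursors c1@1 c4@2 c2@3 c3@7, authorship .......
After op 3 (insert('e')): buffer="aeqeqemvlke" (len 11), cursors c1@2 c4@4 c2@6 c3@11, authorship .1.4.2....3
After op 4 (move_right): buffer="aeqeqemvlke" (len 11), cursors c1@3 c4@5 c2@7 c3@11, authorship .1.4.2....3
After op 5 (insert('e')): buffer="aeqeeqeemevlkee" (len 15), cursors c1@4 c4@7 c2@10 c3@15, authorship .1.14.42.2...33
After op 6 (insert('j')): buffer="aeqejeqejemejvlkeej" (len 19), cursors c1@5 c4@9 c2@13 c3@19, authorship .1.114.442.22...333

Answer: aeqejeqejemejvlkeej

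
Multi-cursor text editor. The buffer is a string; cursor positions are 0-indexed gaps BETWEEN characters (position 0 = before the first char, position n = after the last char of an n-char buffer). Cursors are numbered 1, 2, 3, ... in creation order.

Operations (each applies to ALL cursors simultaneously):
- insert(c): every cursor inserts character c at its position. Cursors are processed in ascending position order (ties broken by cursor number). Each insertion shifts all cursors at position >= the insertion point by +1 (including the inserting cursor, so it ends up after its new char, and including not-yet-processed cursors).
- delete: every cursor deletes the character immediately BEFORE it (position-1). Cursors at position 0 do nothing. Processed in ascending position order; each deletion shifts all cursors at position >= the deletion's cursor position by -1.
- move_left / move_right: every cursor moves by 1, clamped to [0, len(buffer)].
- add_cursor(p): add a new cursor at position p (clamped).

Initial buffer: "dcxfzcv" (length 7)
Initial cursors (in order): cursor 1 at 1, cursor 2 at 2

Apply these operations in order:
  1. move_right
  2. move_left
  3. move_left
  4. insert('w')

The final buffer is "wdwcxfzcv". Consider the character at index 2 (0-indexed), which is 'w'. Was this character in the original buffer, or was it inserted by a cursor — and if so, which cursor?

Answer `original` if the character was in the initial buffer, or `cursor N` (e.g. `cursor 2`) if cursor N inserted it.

Answer: cursor 2

Derivation:
After op 1 (move_right): buffer="dcxfzcv" (len 7), cursors c1@2 c2@3, authorship .......
After op 2 (move_left): buffer="dcxfzcv" (len 7), cursors c1@1 c2@2, authorship .......
After op 3 (move_left): buffer="dcxfzcv" (len 7), cursors c1@0 c2@1, authorship .......
After op 4 (insert('w')): buffer="wdwcxfzcv" (len 9), cursors c1@1 c2@3, authorship 1.2......
Authorship (.=original, N=cursor N): 1 . 2 . . . . . .
Index 2: author = 2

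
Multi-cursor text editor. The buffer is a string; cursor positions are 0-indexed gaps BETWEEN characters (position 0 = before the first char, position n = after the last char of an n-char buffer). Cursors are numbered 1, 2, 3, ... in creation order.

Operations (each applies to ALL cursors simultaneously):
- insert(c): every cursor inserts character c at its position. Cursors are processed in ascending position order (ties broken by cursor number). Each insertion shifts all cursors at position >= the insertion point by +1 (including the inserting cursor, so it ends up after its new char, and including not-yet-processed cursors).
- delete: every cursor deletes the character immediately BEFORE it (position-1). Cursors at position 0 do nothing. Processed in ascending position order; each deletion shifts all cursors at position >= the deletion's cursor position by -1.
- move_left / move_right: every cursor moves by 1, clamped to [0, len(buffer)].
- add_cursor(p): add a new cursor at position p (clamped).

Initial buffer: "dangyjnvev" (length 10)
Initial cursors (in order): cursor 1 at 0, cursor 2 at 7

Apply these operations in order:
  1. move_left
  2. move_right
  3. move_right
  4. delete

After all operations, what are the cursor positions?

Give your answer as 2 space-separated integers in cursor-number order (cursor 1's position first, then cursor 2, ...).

Answer: 1 6

Derivation:
After op 1 (move_left): buffer="dangyjnvev" (len 10), cursors c1@0 c2@6, authorship ..........
After op 2 (move_right): buffer="dangyjnvev" (len 10), cursors c1@1 c2@7, authorship ..........
After op 3 (move_right): buffer="dangyjnvev" (len 10), cursors c1@2 c2@8, authorship ..........
After op 4 (delete): buffer="dngyjnev" (len 8), cursors c1@1 c2@6, authorship ........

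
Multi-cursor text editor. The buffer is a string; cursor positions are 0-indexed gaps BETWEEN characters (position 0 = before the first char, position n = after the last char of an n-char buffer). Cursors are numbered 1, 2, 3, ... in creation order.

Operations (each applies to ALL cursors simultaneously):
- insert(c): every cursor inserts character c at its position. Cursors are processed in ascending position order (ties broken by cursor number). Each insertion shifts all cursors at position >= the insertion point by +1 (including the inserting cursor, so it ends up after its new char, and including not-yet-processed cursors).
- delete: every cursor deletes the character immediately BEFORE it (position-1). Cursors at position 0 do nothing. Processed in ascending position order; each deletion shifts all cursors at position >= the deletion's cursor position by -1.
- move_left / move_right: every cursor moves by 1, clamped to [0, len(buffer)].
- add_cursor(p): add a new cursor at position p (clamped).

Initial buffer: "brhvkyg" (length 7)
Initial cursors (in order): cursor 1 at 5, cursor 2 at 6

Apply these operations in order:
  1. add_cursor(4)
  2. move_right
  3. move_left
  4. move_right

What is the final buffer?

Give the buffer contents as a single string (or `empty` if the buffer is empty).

Answer: brhvkyg

Derivation:
After op 1 (add_cursor(4)): buffer="brhvkyg" (len 7), cursors c3@4 c1@5 c2@6, authorship .......
After op 2 (move_right): buffer="brhvkyg" (len 7), cursors c3@5 c1@6 c2@7, authorship .......
After op 3 (move_left): buffer="brhvkyg" (len 7), cursors c3@4 c1@5 c2@6, authorship .......
After op 4 (move_right): buffer="brhvkyg" (len 7), cursors c3@5 c1@6 c2@7, authorship .......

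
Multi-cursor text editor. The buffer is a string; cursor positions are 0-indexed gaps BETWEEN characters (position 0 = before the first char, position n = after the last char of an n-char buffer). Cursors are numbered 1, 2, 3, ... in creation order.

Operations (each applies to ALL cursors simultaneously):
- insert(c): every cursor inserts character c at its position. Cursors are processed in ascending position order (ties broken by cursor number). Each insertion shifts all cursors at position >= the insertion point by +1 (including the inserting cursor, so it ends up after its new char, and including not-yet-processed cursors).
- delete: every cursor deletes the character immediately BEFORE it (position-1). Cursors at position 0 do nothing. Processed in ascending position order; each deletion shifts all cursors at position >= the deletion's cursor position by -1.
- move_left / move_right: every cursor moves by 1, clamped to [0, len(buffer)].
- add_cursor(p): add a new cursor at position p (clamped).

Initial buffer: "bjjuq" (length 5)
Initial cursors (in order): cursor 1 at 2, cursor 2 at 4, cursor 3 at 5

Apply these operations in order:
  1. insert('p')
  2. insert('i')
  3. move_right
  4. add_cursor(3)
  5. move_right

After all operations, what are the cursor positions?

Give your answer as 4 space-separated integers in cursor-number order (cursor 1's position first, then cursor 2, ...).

Answer: 6 10 11 4

Derivation:
After op 1 (insert('p')): buffer="bjpjupqp" (len 8), cursors c1@3 c2@6 c3@8, authorship ..1..2.3
After op 2 (insert('i')): buffer="bjpijupiqpi" (len 11), cursors c1@4 c2@8 c3@11, authorship ..11..22.33
After op 3 (move_right): buffer="bjpijupiqpi" (len 11), cursors c1@5 c2@9 c3@11, authorship ..11..22.33
After op 4 (add_cursor(3)): buffer="bjpijupiqpi" (len 11), cursors c4@3 c1@5 c2@9 c3@11, authorship ..11..22.33
After op 5 (move_right): buffer="bjpijupiqpi" (len 11), cursors c4@4 c1@6 c2@10 c3@11, authorship ..11..22.33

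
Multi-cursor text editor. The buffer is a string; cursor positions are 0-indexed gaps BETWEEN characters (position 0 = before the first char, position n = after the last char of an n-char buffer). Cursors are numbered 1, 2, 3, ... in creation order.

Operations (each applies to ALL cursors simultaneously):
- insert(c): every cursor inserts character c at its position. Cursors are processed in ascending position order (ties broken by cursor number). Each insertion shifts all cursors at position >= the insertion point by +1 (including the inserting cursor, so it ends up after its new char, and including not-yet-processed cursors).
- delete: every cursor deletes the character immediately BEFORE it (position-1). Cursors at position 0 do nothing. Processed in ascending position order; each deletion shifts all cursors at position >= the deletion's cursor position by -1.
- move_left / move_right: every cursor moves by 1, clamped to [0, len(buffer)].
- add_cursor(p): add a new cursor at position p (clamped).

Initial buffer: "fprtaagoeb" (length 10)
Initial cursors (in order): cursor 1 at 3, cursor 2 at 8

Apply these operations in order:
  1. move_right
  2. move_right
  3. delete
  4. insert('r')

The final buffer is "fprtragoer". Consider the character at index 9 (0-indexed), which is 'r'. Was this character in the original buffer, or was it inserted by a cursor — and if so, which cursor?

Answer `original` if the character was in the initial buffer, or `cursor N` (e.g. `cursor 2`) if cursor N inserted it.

Answer: cursor 2

Derivation:
After op 1 (move_right): buffer="fprtaagoeb" (len 10), cursors c1@4 c2@9, authorship ..........
After op 2 (move_right): buffer="fprtaagoeb" (len 10), cursors c1@5 c2@10, authorship ..........
After op 3 (delete): buffer="fprtagoe" (len 8), cursors c1@4 c2@8, authorship ........
After op 4 (insert('r')): buffer="fprtragoer" (len 10), cursors c1@5 c2@10, authorship ....1....2
Authorship (.=original, N=cursor N): . . . . 1 . . . . 2
Index 9: author = 2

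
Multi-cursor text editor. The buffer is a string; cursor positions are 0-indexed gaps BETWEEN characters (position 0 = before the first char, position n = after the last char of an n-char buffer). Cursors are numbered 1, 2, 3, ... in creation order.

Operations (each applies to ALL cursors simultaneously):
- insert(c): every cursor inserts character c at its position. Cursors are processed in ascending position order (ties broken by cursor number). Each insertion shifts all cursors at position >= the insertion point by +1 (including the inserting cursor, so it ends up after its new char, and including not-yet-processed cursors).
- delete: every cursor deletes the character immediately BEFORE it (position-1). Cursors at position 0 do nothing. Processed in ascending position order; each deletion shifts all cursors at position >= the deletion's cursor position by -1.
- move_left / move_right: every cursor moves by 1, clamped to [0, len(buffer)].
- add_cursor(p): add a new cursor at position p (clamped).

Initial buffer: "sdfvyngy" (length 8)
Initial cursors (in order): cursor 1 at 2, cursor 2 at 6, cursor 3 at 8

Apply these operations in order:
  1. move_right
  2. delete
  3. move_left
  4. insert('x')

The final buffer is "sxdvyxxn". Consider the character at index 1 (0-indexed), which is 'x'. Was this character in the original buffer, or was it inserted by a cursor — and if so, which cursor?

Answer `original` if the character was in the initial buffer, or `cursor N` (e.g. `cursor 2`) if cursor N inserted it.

After op 1 (move_right): buffer="sdfvyngy" (len 8), cursors c1@3 c2@7 c3@8, authorship ........
After op 2 (delete): buffer="sdvyn" (len 5), cursors c1@2 c2@5 c3@5, authorship .....
After op 3 (move_left): buffer="sdvyn" (len 5), cursors c1@1 c2@4 c3@4, authorship .....
After op 4 (insert('x')): buffer="sxdvyxxn" (len 8), cursors c1@2 c2@7 c3@7, authorship .1...23.
Authorship (.=original, N=cursor N): . 1 . . . 2 3 .
Index 1: author = 1

Answer: cursor 1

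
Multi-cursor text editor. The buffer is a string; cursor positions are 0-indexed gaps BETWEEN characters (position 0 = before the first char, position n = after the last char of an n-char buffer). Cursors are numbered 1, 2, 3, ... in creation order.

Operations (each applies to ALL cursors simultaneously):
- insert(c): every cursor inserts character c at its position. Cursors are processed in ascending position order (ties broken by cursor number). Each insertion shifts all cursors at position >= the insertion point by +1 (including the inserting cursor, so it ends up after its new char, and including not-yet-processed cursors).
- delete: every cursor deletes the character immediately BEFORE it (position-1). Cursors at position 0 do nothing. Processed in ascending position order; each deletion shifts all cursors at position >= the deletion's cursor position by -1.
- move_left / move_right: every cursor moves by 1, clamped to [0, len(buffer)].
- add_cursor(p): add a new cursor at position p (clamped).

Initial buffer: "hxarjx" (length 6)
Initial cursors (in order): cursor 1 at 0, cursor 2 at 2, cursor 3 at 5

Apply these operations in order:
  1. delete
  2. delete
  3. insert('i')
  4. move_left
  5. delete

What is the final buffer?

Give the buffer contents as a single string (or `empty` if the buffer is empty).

Answer: iix

Derivation:
After op 1 (delete): buffer="harx" (len 4), cursors c1@0 c2@1 c3@3, authorship ....
After op 2 (delete): buffer="ax" (len 2), cursors c1@0 c2@0 c3@1, authorship ..
After op 3 (insert('i')): buffer="iiaix" (len 5), cursors c1@2 c2@2 c3@4, authorship 12.3.
After op 4 (move_left): buffer="iiaix" (len 5), cursors c1@1 c2@1 c3@3, authorship 12.3.
After op 5 (delete): buffer="iix" (len 3), cursors c1@0 c2@0 c3@1, authorship 23.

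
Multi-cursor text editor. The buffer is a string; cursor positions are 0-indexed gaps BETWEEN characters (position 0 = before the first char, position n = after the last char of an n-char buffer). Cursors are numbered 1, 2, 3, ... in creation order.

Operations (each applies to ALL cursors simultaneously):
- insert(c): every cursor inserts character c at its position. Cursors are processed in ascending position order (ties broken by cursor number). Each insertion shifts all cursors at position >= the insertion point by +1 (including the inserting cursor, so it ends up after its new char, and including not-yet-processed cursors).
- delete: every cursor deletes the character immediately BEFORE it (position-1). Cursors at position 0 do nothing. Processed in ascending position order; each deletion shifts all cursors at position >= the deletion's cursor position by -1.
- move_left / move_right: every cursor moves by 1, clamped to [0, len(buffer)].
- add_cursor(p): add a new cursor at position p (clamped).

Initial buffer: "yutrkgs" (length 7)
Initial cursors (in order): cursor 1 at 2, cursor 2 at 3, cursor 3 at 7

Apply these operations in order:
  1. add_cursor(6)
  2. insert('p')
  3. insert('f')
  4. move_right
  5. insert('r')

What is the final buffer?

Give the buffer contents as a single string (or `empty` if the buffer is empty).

Answer: yupftrpfrrkgpfsrpfr

Derivation:
After op 1 (add_cursor(6)): buffer="yutrkgs" (len 7), cursors c1@2 c2@3 c4@6 c3@7, authorship .......
After op 2 (insert('p')): buffer="yuptprkgpsp" (len 11), cursors c1@3 c2@5 c4@9 c3@11, authorship ..1.2...4.3
After op 3 (insert('f')): buffer="yupftpfrkgpfspf" (len 15), cursors c1@4 c2@7 c4@12 c3@15, authorship ..11.22...44.33
After op 4 (move_right): buffer="yupftpfrkgpfspf" (len 15), cursors c1@5 c2@8 c4@13 c3@15, authorship ..11.22...44.33
After op 5 (insert('r')): buffer="yupftrpfrrkgpfsrpfr" (len 19), cursors c1@6 c2@10 c4@16 c3@19, authorship ..11.122.2..44.4333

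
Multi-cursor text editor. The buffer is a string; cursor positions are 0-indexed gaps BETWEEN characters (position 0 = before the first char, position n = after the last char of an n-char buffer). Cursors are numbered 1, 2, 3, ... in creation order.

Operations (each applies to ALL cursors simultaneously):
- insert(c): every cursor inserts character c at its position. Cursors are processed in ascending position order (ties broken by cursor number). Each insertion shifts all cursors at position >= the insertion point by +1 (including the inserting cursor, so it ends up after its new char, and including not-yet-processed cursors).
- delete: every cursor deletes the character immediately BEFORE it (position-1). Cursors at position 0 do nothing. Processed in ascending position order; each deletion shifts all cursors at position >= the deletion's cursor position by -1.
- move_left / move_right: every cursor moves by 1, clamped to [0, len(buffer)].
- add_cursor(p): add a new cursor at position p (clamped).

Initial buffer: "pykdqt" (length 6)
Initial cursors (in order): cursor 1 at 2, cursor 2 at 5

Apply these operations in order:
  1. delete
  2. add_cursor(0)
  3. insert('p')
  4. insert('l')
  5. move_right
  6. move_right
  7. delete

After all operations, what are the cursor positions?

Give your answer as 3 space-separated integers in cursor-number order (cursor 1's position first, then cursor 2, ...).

After op 1 (delete): buffer="pkdt" (len 4), cursors c1@1 c2@3, authorship ....
After op 2 (add_cursor(0)): buffer="pkdt" (len 4), cursors c3@0 c1@1 c2@3, authorship ....
After op 3 (insert('p')): buffer="pppkdpt" (len 7), cursors c3@1 c1@3 c2@6, authorship 3.1..2.
After op 4 (insert('l')): buffer="plpplkdplt" (len 10), cursors c3@2 c1@5 c2@9, authorship 33.11..22.
After op 5 (move_right): buffer="plpplkdplt" (len 10), cursors c3@3 c1@6 c2@10, authorship 33.11..22.
After op 6 (move_right): buffer="plpplkdplt" (len 10), cursors c3@4 c1@7 c2@10, authorship 33.11..22.
After op 7 (delete): buffer="plplkpl" (len 7), cursors c3@3 c1@5 c2@7, authorship 33.1.22

Answer: 5 7 3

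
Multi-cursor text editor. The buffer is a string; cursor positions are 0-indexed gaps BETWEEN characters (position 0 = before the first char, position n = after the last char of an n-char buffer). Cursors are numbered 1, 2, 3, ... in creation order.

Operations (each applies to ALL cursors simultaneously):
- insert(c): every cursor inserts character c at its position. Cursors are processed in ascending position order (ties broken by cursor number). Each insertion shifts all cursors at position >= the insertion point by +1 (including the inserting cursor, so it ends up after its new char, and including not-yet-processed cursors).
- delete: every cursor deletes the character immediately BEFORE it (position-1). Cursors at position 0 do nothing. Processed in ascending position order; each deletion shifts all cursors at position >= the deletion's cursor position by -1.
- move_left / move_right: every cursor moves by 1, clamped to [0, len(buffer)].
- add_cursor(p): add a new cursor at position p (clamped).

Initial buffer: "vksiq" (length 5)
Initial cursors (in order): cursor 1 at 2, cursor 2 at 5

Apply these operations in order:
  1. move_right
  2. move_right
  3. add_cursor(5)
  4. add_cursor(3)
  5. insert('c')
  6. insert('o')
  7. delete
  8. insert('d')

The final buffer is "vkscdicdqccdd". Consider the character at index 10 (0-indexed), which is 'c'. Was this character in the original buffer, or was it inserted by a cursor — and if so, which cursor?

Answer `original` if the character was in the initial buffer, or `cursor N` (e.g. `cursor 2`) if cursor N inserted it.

After op 1 (move_right): buffer="vksiq" (len 5), cursors c1@3 c2@5, authorship .....
After op 2 (move_right): buffer="vksiq" (len 5), cursors c1@4 c2@5, authorship .....
After op 3 (add_cursor(5)): buffer="vksiq" (len 5), cursors c1@4 c2@5 c3@5, authorship .....
After op 4 (add_cursor(3)): buffer="vksiq" (len 5), cursors c4@3 c1@4 c2@5 c3@5, authorship .....
After op 5 (insert('c')): buffer="vkscicqcc" (len 9), cursors c4@4 c1@6 c2@9 c3@9, authorship ...4.1.23
After op 6 (insert('o')): buffer="vkscoicoqccoo" (len 13), cursors c4@5 c1@8 c2@13 c3@13, authorship ...44.11.2323
After op 7 (delete): buffer="vkscicqcc" (len 9), cursors c4@4 c1@6 c2@9 c3@9, authorship ...4.1.23
After op 8 (insert('d')): buffer="vkscdicdqccdd" (len 13), cursors c4@5 c1@8 c2@13 c3@13, authorship ...44.11.2323
Authorship (.=original, N=cursor N): . . . 4 4 . 1 1 . 2 3 2 3
Index 10: author = 3

Answer: cursor 3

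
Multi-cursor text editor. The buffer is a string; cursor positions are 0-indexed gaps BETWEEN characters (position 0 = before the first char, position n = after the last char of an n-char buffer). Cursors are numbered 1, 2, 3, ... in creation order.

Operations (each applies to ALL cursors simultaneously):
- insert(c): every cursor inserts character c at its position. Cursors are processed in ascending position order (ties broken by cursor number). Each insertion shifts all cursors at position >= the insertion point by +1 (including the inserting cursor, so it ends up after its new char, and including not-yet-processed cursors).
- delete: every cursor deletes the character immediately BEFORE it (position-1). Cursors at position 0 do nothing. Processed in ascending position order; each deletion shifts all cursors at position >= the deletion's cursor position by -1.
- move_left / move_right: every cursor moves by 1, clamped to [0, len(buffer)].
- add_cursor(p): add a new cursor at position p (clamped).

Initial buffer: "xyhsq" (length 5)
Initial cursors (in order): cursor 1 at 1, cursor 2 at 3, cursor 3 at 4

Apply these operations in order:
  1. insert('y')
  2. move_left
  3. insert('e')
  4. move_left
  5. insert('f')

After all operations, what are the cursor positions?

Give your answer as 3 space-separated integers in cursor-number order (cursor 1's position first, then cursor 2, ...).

Answer: 2 7 11

Derivation:
After op 1 (insert('y')): buffer="xyyhysyq" (len 8), cursors c1@2 c2@5 c3@7, authorship .1..2.3.
After op 2 (move_left): buffer="xyyhysyq" (len 8), cursors c1@1 c2@4 c3@6, authorship .1..2.3.
After op 3 (insert('e')): buffer="xeyyheyseyq" (len 11), cursors c1@2 c2@6 c3@9, authorship .11..22.33.
After op 4 (move_left): buffer="xeyyheyseyq" (len 11), cursors c1@1 c2@5 c3@8, authorship .11..22.33.
After op 5 (insert('f')): buffer="xfeyyhfeysfeyq" (len 14), cursors c1@2 c2@7 c3@11, authorship .111..222.333.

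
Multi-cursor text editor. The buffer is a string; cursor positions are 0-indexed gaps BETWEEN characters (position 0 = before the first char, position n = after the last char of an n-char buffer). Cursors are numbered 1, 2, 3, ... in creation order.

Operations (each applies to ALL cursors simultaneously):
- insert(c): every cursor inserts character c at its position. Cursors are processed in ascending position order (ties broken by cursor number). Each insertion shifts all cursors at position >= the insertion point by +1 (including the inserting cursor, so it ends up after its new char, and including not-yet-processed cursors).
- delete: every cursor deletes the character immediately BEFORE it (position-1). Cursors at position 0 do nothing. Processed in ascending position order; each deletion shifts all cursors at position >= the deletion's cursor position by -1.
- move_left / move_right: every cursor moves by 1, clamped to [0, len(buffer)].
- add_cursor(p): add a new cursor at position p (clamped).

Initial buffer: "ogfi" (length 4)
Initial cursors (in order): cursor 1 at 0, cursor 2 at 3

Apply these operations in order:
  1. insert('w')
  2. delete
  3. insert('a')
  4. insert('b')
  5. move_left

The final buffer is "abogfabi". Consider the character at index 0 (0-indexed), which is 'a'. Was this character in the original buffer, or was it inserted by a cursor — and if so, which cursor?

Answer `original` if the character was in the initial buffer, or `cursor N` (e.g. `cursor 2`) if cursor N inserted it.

After op 1 (insert('w')): buffer="wogfwi" (len 6), cursors c1@1 c2@5, authorship 1...2.
After op 2 (delete): buffer="ogfi" (len 4), cursors c1@0 c2@3, authorship ....
After op 3 (insert('a')): buffer="aogfai" (len 6), cursors c1@1 c2@5, authorship 1...2.
After op 4 (insert('b')): buffer="abogfabi" (len 8), cursors c1@2 c2@7, authorship 11...22.
After op 5 (move_left): buffer="abogfabi" (len 8), cursors c1@1 c2@6, authorship 11...22.
Authorship (.=original, N=cursor N): 1 1 . . . 2 2 .
Index 0: author = 1

Answer: cursor 1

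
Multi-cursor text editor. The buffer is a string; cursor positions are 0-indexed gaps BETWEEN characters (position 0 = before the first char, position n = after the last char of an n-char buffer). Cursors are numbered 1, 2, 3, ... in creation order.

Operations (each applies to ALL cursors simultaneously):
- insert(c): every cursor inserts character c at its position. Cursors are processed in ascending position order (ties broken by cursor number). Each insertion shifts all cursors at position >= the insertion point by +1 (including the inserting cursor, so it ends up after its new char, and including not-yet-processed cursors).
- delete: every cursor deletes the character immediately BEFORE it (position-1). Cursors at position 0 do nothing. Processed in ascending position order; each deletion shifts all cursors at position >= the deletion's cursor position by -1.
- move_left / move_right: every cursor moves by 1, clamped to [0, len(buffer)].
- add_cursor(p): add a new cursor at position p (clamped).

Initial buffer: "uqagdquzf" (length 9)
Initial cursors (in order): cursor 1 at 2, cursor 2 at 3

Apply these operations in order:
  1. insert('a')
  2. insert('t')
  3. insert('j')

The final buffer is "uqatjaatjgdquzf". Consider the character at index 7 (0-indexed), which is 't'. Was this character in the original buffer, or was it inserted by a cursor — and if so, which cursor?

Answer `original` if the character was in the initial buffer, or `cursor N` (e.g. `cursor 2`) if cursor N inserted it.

Answer: cursor 2

Derivation:
After op 1 (insert('a')): buffer="uqaaagdquzf" (len 11), cursors c1@3 c2@5, authorship ..1.2......
After op 2 (insert('t')): buffer="uqataatgdquzf" (len 13), cursors c1@4 c2@7, authorship ..11.22......
After op 3 (insert('j')): buffer="uqatjaatjgdquzf" (len 15), cursors c1@5 c2@9, authorship ..111.222......
Authorship (.=original, N=cursor N): . . 1 1 1 . 2 2 2 . . . . . .
Index 7: author = 2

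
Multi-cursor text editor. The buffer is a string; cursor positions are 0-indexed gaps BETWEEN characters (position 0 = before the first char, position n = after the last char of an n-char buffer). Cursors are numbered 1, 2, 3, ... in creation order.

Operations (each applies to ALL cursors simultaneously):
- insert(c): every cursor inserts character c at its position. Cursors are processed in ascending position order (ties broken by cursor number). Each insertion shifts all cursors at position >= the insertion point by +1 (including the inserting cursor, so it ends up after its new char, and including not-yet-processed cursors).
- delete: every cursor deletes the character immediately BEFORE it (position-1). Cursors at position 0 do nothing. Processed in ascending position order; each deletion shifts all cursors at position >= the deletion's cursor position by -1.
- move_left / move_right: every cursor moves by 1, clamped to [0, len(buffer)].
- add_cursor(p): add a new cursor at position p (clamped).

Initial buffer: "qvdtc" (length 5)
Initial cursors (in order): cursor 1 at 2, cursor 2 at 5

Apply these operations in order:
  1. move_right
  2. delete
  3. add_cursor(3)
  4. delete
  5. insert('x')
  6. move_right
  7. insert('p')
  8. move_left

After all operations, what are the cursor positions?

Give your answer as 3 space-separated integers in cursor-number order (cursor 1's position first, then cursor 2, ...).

Answer: 5 5 5

Derivation:
After op 1 (move_right): buffer="qvdtc" (len 5), cursors c1@3 c2@5, authorship .....
After op 2 (delete): buffer="qvt" (len 3), cursors c1@2 c2@3, authorship ...
After op 3 (add_cursor(3)): buffer="qvt" (len 3), cursors c1@2 c2@3 c3@3, authorship ...
After op 4 (delete): buffer="" (len 0), cursors c1@0 c2@0 c3@0, authorship 
After op 5 (insert('x')): buffer="xxx" (len 3), cursors c1@3 c2@3 c3@3, authorship 123
After op 6 (move_right): buffer="xxx" (len 3), cursors c1@3 c2@3 c3@3, authorship 123
After op 7 (insert('p')): buffer="xxxppp" (len 6), cursors c1@6 c2@6 c3@6, authorship 123123
After op 8 (move_left): buffer="xxxppp" (len 6), cursors c1@5 c2@5 c3@5, authorship 123123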